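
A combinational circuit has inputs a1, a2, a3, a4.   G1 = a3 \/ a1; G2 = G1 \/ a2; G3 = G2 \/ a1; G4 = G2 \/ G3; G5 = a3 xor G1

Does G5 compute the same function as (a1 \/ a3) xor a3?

G1 = a3 \/ a1
G5 = a3 xor G1 = a3 xor (a3 \/ a1)
At a1=0, a2=0, a3=0, a4=0: circuit gives 0, formula gives 0.
At a1=1, a2=0, a3=0, a4=0: circuit gives 1, formula gives 1.
Agrees on all 16 inputs.

Yes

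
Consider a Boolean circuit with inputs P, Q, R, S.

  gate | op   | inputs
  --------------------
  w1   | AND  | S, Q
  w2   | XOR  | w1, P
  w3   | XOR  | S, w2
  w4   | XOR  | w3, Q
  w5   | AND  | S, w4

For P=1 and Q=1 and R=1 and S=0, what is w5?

w1 = 0 AND 1 = 0
w2 = 0 XOR 1 = 1
w3 = 0 XOR 1 = 1
w4 = 1 XOR 1 = 0
w5 = 0 AND 0 = 0

0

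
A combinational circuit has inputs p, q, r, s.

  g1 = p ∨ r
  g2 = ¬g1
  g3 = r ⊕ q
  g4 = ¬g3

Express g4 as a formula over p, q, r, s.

g3 = r ⊕ q
g4 = ¬g3 = ¬(r ⊕ q)

¬(r ⊕ q)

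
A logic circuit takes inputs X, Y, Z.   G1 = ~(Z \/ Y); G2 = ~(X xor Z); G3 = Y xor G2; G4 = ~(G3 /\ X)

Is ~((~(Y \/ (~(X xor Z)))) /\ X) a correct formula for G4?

No

G2 = ~(X xor Z)
G3 = Y xor G2 = Y xor (~(X xor Z))
G4 = ~(G3 /\ X) = ~((Y xor (~(X xor Z))) /\ X)
At X=1, Y=0, Z=0: circuit gives 1, formula gives 0.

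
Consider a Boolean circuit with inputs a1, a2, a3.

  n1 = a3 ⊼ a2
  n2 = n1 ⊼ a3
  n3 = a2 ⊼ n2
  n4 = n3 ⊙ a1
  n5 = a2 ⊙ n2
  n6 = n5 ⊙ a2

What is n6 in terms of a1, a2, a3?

(a2 ⊙ ((a3 ⊼ a2) ⊼ a3)) ⊙ a2

n1 = a3 ⊼ a2
n2 = n1 ⊼ a3 = (a3 ⊼ a2) ⊼ a3
n5 = a2 ⊙ n2 = a2 ⊙ ((a3 ⊼ a2) ⊼ a3)
n6 = n5 ⊙ a2 = (a2 ⊙ ((a3 ⊼ a2) ⊼ a3)) ⊙ a2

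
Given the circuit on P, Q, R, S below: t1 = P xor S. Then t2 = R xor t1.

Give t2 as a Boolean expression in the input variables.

R xor (P xor S)

t1 = P xor S
t2 = R xor t1 = R xor (P xor S)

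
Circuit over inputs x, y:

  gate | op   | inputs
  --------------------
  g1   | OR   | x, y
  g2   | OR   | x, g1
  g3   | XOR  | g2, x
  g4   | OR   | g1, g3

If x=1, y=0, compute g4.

1

g1 = 1 OR 0 = 1
g2 = 1 OR 1 = 1
g3 = 1 XOR 1 = 0
g4 = 1 OR 0 = 1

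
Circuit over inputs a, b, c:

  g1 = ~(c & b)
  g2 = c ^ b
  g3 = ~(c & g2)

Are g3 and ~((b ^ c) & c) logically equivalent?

g2 = c ^ b
g3 = ~(c & g2) = ~(c & (c ^ b))
At a=0, b=0, c=1: circuit gives 0, formula gives 0.
At a=0, b=0, c=0: circuit gives 1, formula gives 1.
Agrees on all 8 inputs.

Yes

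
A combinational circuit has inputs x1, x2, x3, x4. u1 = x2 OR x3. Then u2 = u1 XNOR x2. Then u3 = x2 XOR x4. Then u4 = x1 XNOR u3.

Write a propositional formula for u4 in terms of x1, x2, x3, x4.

u3 = x2 XOR x4
u4 = x1 XNOR u3 = x1 XNOR (x2 XOR x4)

x1 XNOR (x2 XOR x4)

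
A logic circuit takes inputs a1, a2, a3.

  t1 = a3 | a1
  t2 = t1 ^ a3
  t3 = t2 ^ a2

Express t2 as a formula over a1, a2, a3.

t1 = a3 | a1
t2 = t1 ^ a3 = (a3 | a1) ^ a3

(a3 | a1) ^ a3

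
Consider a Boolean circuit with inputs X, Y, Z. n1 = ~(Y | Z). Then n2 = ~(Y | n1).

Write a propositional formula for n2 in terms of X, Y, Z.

n1 = ~(Y | Z)
n2 = ~(Y | n1) = ~(Y | (~(Y | Z)))

~(Y | (~(Y | Z)))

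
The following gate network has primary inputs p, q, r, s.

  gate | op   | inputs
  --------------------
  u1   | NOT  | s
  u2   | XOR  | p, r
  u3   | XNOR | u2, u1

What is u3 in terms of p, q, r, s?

u1 = NOT s
u2 = p XOR r
u3 = u2 XNOR u1 = (p XOR r) XNOR NOT s

(p XOR r) XNOR NOT s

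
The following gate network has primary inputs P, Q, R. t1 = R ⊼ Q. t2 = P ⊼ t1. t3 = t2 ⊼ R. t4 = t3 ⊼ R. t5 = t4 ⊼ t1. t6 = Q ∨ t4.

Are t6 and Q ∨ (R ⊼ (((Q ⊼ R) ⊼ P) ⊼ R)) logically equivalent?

Yes

t1 = R ⊼ Q
t2 = P ⊼ t1 = P ⊼ (R ⊼ Q)
t3 = t2 ⊼ R = (P ⊼ (R ⊼ Q)) ⊼ R
t4 = t3 ⊼ R = ((P ⊼ (R ⊼ Q)) ⊼ R) ⊼ R
t6 = Q ∨ t4 = Q ∨ (((P ⊼ (R ⊼ Q)) ⊼ R) ⊼ R)
At P=1, Q=0, R=1: circuit gives 0, formula gives 0.
At P=0, Q=0, R=0: circuit gives 1, formula gives 1.
Agrees on all 8 inputs.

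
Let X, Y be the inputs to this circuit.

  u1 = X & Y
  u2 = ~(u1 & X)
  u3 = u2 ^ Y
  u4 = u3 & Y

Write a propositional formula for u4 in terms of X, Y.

u1 = X & Y
u2 = ~(u1 & X) = ~((X & Y) & X)
u3 = u2 ^ Y = (~((X & Y) & X)) ^ Y
u4 = u3 & Y = ((~((X & Y) & X)) ^ Y) & Y

((~((X & Y) & X)) ^ Y) & Y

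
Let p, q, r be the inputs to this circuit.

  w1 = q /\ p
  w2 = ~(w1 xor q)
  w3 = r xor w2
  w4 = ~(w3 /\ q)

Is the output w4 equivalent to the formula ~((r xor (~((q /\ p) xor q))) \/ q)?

No

w1 = q /\ p
w2 = ~(w1 xor q) = ~((q /\ p) xor q)
w3 = r xor w2 = r xor (~((q /\ p) xor q))
w4 = ~(w3 /\ q) = ~((r xor (~((q /\ p) xor q))) /\ q)
At p=0, q=0, r=0: circuit gives 1, formula gives 0.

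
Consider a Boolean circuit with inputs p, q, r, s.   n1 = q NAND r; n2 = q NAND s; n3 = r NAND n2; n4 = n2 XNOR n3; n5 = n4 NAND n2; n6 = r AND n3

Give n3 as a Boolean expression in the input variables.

r NAND (q NAND s)

n2 = q NAND s
n3 = r NAND n2 = r NAND (q NAND s)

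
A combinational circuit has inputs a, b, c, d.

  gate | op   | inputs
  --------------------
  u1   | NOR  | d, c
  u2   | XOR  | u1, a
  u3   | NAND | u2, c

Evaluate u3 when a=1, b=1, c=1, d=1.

0

u1 = 1 NOR 1 = 0
u2 = 0 XOR 1 = 1
u3 = 1 NAND 1 = 0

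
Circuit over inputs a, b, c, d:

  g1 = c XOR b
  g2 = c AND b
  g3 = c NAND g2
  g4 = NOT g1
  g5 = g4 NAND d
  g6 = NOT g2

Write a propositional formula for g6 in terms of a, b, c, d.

g2 = c AND b
g6 = NOT g2 = NOT (c AND b)

NOT (c AND b)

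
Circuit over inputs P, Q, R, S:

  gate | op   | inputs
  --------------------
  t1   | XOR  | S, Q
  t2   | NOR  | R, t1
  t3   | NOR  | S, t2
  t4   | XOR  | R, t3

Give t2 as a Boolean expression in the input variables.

R NOR (S XOR Q)

t1 = S XOR Q
t2 = R NOR t1 = R NOR (S XOR Q)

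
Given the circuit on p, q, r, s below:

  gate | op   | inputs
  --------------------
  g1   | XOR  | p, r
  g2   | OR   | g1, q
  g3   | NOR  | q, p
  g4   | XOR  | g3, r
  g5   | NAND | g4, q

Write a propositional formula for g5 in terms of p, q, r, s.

((q NOR p) XOR r) NAND q

g3 = q NOR p
g4 = g3 XOR r = (q NOR p) XOR r
g5 = g4 NAND q = ((q NOR p) XOR r) NAND q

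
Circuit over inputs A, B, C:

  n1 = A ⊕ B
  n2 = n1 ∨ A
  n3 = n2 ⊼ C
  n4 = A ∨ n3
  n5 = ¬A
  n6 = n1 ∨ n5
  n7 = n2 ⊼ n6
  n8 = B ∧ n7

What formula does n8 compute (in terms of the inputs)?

n1 = A ⊕ B
n2 = n1 ∨ A = (A ⊕ B) ∨ A
n5 = ¬A
n6 = n1 ∨ n5 = (A ⊕ B) ∨ ¬A
n7 = n2 ⊼ n6 = ((A ⊕ B) ∨ A) ⊼ ((A ⊕ B) ∨ ¬A)
n8 = B ∧ n7 = B ∧ (((A ⊕ B) ∨ A) ⊼ ((A ⊕ B) ∨ ¬A))

B ∧ (((A ⊕ B) ∨ A) ⊼ ((A ⊕ B) ∨ ¬A))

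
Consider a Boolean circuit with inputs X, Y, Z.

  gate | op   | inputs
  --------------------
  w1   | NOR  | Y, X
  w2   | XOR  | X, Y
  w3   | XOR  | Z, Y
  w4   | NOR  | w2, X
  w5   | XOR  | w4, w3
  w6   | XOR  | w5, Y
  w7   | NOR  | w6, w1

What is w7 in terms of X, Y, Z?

w1 = Y NOR X
w2 = X XOR Y
w3 = Z XOR Y
w4 = w2 NOR X = (X XOR Y) NOR X
w5 = w4 XOR w3 = ((X XOR Y) NOR X) XOR (Z XOR Y)
w6 = w5 XOR Y = (((X XOR Y) NOR X) XOR (Z XOR Y)) XOR Y
w7 = w6 NOR w1 = ((((X XOR Y) NOR X) XOR (Z XOR Y)) XOR Y) NOR (Y NOR X)

((((X XOR Y) NOR X) XOR (Z XOR Y)) XOR Y) NOR (Y NOR X)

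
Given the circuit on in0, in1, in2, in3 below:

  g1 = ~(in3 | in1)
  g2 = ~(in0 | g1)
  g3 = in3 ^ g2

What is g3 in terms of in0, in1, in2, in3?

in3 ^ (~(in0 | (~(in3 | in1))))

g1 = ~(in3 | in1)
g2 = ~(in0 | g1) = ~(in0 | (~(in3 | in1)))
g3 = in3 ^ g2 = in3 ^ (~(in0 | (~(in3 | in1))))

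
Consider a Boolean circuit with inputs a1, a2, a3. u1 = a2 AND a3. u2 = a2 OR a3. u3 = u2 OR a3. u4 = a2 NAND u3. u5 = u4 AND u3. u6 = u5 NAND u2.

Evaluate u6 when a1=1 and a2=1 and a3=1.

1

u2 = 1 OR 1 = 1
u3 = 1 OR 1 = 1
u4 = 1 NAND 1 = 0
u5 = 0 AND 1 = 0
u6 = 0 NAND 1 = 1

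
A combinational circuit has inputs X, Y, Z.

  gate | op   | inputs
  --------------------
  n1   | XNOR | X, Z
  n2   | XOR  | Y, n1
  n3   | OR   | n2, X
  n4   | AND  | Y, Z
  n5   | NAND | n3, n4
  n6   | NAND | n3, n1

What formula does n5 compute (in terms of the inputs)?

((Y XOR (X XNOR Z)) OR X) NAND (Y AND Z)

n1 = X XNOR Z
n2 = Y XOR n1 = Y XOR (X XNOR Z)
n3 = n2 OR X = (Y XOR (X XNOR Z)) OR X
n4 = Y AND Z
n5 = n3 NAND n4 = ((Y XOR (X XNOR Z)) OR X) NAND (Y AND Z)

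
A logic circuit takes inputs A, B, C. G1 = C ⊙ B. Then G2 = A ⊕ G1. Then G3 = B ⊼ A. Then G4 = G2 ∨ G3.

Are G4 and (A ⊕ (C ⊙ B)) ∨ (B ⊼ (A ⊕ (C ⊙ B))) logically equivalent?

No

G1 = C ⊙ B
G2 = A ⊕ G1 = A ⊕ (C ⊙ B)
G3 = B ⊼ A
G4 = G2 ∨ G3 = (A ⊕ (C ⊙ B)) ∨ (B ⊼ A)
At A=1, B=1, C=1: circuit gives 0, formula gives 1.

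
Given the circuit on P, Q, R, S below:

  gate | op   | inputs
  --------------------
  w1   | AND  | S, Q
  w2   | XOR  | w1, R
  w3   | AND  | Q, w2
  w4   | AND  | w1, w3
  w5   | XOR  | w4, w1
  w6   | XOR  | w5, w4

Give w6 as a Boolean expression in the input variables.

w1 = S AND Q
w2 = w1 XOR R = (S AND Q) XOR R
w3 = Q AND w2 = Q AND ((S AND Q) XOR R)
w4 = w1 AND w3 = (S AND Q) AND (Q AND ((S AND Q) XOR R))
w5 = w4 XOR w1 = ((S AND Q) AND (Q AND ((S AND Q) XOR R))) XOR (S AND Q)
w6 = w5 XOR w4 = (((S AND Q) AND (Q AND ((S AND Q) XOR R))) XOR (S AND Q)) XOR ((S AND Q) AND (Q AND ((S AND Q) XOR R)))

(((S AND Q) AND (Q AND ((S AND Q) XOR R))) XOR (S AND Q)) XOR ((S AND Q) AND (Q AND ((S AND Q) XOR R)))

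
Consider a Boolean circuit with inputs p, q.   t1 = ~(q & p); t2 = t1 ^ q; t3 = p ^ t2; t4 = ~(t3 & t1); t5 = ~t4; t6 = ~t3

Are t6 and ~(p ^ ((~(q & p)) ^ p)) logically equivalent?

t1 = ~(q & p)
t2 = t1 ^ q = (~(q & p)) ^ q
t3 = p ^ t2 = p ^ ((~(q & p)) ^ q)
t6 = ~t3 = ~(p ^ ((~(q & p)) ^ q))
At p=0, q=1: circuit gives 1, formula gives 0.

No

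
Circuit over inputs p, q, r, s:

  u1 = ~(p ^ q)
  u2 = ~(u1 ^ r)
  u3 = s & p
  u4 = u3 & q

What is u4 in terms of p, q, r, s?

u3 = s & p
u4 = u3 & q = (s & p) & q

(s & p) & q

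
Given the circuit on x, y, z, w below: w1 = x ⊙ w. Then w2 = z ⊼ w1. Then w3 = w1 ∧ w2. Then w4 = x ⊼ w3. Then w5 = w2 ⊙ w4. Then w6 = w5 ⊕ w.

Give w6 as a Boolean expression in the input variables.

w1 = x ⊙ w
w2 = z ⊼ w1 = z ⊼ (x ⊙ w)
w3 = w1 ∧ w2 = (x ⊙ w) ∧ (z ⊼ (x ⊙ w))
w4 = x ⊼ w3 = x ⊼ ((x ⊙ w) ∧ (z ⊼ (x ⊙ w)))
w5 = w2 ⊙ w4 = (z ⊼ (x ⊙ w)) ⊙ (x ⊼ ((x ⊙ w) ∧ (z ⊼ (x ⊙ w))))
w6 = w5 ⊕ w = ((z ⊼ (x ⊙ w)) ⊙ (x ⊼ ((x ⊙ w) ∧ (z ⊼ (x ⊙ w))))) ⊕ w

((z ⊼ (x ⊙ w)) ⊙ (x ⊼ ((x ⊙ w) ∧ (z ⊼ (x ⊙ w))))) ⊕ w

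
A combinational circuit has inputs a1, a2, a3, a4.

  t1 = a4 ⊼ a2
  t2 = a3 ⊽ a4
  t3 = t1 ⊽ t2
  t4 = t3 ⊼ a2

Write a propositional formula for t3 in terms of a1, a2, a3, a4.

t1 = a4 ⊼ a2
t2 = a3 ⊽ a4
t3 = t1 ⊽ t2 = (a4 ⊼ a2) ⊽ (a3 ⊽ a4)

(a4 ⊼ a2) ⊽ (a3 ⊽ a4)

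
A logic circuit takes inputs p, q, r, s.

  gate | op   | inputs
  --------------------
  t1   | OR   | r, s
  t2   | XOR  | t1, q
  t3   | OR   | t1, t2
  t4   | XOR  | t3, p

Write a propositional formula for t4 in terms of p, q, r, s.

t1 = r OR s
t2 = t1 XOR q = (r OR s) XOR q
t3 = t1 OR t2 = (r OR s) OR ((r OR s) XOR q)
t4 = t3 XOR p = ((r OR s) OR ((r OR s) XOR q)) XOR p

((r OR s) OR ((r OR s) XOR q)) XOR p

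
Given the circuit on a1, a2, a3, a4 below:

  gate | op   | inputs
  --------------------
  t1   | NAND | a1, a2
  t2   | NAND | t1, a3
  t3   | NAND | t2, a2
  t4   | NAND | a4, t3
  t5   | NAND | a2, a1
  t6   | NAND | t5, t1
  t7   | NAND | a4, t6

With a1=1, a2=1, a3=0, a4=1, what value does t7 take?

0

t1 = 1 NAND 1 = 0
t5 = 1 NAND 1 = 0
t6 = 0 NAND 0 = 1
t7 = 1 NAND 1 = 0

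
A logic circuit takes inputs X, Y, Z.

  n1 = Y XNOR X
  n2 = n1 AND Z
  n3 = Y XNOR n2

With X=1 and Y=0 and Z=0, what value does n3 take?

1

n1 = 0 XNOR 1 = 0
n2 = 0 AND 0 = 0
n3 = 0 XNOR 0 = 1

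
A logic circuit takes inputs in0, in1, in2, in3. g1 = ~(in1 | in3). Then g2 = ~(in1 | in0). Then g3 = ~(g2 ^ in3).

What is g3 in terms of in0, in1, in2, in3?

g2 = ~(in1 | in0)
g3 = ~(g2 ^ in3) = ~((~(in1 | in0)) ^ in3)

~((~(in1 | in0)) ^ in3)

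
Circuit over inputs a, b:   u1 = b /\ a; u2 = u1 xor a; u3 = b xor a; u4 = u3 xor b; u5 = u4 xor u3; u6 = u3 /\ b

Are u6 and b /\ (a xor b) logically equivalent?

Yes

u3 = b xor a
u6 = u3 /\ b = (b xor a) /\ b
At a=0, b=0: circuit gives 0, formula gives 0.
At a=0, b=1: circuit gives 1, formula gives 1.
Agrees on all 4 inputs.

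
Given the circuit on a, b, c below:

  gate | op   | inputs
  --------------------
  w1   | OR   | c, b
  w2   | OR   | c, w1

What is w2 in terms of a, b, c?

c OR (c OR b)

w1 = c OR b
w2 = c OR w1 = c OR (c OR b)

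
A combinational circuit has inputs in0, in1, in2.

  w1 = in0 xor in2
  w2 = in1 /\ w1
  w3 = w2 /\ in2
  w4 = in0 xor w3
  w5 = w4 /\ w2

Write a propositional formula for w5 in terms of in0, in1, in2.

(in0 xor ((in1 /\ (in0 xor in2)) /\ in2)) /\ (in1 /\ (in0 xor in2))

w1 = in0 xor in2
w2 = in1 /\ w1 = in1 /\ (in0 xor in2)
w3 = w2 /\ in2 = (in1 /\ (in0 xor in2)) /\ in2
w4 = in0 xor w3 = in0 xor ((in1 /\ (in0 xor in2)) /\ in2)
w5 = w4 /\ w2 = (in0 xor ((in1 /\ (in0 xor in2)) /\ in2)) /\ (in1 /\ (in0 xor in2))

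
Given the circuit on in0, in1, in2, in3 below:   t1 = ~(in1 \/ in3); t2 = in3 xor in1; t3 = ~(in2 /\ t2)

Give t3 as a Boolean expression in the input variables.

t2 = in3 xor in1
t3 = ~(in2 /\ t2) = ~(in2 /\ (in3 xor in1))

~(in2 /\ (in3 xor in1))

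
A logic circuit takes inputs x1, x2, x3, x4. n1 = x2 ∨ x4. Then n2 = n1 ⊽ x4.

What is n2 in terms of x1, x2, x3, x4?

n1 = x2 ∨ x4
n2 = n1 ⊽ x4 = (x2 ∨ x4) ⊽ x4

(x2 ∨ x4) ⊽ x4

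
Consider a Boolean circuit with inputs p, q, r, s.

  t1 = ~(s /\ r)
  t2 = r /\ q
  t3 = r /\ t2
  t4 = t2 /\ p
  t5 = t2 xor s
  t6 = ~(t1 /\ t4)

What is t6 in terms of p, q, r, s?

~((~(s /\ r)) /\ ((r /\ q) /\ p))

t1 = ~(s /\ r)
t2 = r /\ q
t4 = t2 /\ p = (r /\ q) /\ p
t6 = ~(t1 /\ t4) = ~((~(s /\ r)) /\ ((r /\ q) /\ p))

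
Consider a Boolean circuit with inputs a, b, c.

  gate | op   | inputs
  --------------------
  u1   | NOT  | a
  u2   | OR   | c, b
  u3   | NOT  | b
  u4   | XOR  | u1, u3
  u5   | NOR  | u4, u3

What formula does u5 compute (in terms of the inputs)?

u1 = NOT a
u3 = NOT b
u4 = u1 XOR u3 = NOT a XOR NOT b
u5 = u4 NOR u3 = (NOT a XOR NOT b) NOR NOT b

(NOT a XOR NOT b) NOR NOT b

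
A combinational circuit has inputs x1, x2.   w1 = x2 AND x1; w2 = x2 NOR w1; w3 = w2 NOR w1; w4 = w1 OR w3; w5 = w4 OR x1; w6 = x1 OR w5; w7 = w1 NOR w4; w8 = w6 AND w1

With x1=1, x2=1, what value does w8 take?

1

w1 = 1 AND 1 = 1
w2 = 1 NOR 1 = 0
w3 = 0 NOR 1 = 0
w4 = 1 OR 0 = 1
w5 = 1 OR 1 = 1
w6 = 1 OR 1 = 1
w8 = 1 AND 1 = 1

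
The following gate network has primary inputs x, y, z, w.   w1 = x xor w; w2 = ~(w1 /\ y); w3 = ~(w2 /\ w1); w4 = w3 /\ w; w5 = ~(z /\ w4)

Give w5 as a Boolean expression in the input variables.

~(z /\ ((~((~((x xor w) /\ y)) /\ (x xor w))) /\ w))

w1 = x xor w
w2 = ~(w1 /\ y) = ~((x xor w) /\ y)
w3 = ~(w2 /\ w1) = ~((~((x xor w) /\ y)) /\ (x xor w))
w4 = w3 /\ w = (~((~((x xor w) /\ y)) /\ (x xor w))) /\ w
w5 = ~(z /\ w4) = ~(z /\ ((~((~((x xor w) /\ y)) /\ (x xor w))) /\ w))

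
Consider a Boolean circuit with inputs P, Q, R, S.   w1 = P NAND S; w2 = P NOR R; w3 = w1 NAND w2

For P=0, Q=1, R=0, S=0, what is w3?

w1 = 0 NAND 0 = 1
w2 = 0 NOR 0 = 1
w3 = 1 NAND 1 = 0

0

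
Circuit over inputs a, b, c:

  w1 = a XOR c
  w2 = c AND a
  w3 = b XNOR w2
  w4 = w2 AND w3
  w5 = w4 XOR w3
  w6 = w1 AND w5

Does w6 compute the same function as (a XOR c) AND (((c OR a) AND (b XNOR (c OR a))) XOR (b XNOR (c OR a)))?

No

w1 = a XOR c
w2 = c AND a
w3 = b XNOR w2 = b XNOR (c AND a)
w4 = w2 AND w3 = (c AND a) AND (b XNOR (c AND a))
w5 = w4 XOR w3 = ((c AND a) AND (b XNOR (c AND a))) XOR (b XNOR (c AND a))
w6 = w1 AND w5 = (a XOR c) AND (((c AND a) AND (b XNOR (c AND a))) XOR (b XNOR (c AND a)))
At a=0, b=0, c=1: circuit gives 1, formula gives 0.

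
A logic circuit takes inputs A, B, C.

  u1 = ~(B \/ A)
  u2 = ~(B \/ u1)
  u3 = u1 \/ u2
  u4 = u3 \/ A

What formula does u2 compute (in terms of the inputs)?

u1 = ~(B \/ A)
u2 = ~(B \/ u1) = ~(B \/ (~(B \/ A)))

~(B \/ (~(B \/ A)))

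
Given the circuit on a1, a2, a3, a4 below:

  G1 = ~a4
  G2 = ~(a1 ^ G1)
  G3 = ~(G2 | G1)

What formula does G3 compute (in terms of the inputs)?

G1 = ~a4
G2 = ~(a1 ^ G1) = ~(a1 ^ ~a4)
G3 = ~(G2 | G1) = ~((~(a1 ^ ~a4)) | ~a4)

~((~(a1 ^ ~a4)) | ~a4)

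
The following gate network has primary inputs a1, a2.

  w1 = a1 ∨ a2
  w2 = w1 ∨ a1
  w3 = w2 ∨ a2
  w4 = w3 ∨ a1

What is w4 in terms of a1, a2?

w1 = a1 ∨ a2
w2 = w1 ∨ a1 = (a1 ∨ a2) ∨ a1
w3 = w2 ∨ a2 = ((a1 ∨ a2) ∨ a1) ∨ a2
w4 = w3 ∨ a1 = (((a1 ∨ a2) ∨ a1) ∨ a2) ∨ a1

(((a1 ∨ a2) ∨ a1) ∨ a2) ∨ a1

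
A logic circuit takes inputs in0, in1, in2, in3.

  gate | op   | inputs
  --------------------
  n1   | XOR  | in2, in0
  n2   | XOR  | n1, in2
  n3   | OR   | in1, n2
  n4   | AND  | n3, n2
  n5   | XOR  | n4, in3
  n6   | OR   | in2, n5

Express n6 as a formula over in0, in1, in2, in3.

in2 OR (((in1 OR ((in2 XOR in0) XOR in2)) AND ((in2 XOR in0) XOR in2)) XOR in3)

n1 = in2 XOR in0
n2 = n1 XOR in2 = (in2 XOR in0) XOR in2
n3 = in1 OR n2 = in1 OR ((in2 XOR in0) XOR in2)
n4 = n3 AND n2 = (in1 OR ((in2 XOR in0) XOR in2)) AND ((in2 XOR in0) XOR in2)
n5 = n4 XOR in3 = ((in1 OR ((in2 XOR in0) XOR in2)) AND ((in2 XOR in0) XOR in2)) XOR in3
n6 = in2 OR n5 = in2 OR (((in1 OR ((in2 XOR in0) XOR in2)) AND ((in2 XOR in0) XOR in2)) XOR in3)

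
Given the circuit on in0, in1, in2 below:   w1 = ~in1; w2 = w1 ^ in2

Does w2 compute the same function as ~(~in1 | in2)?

w1 = ~in1
w2 = w1 ^ in2 = ~in1 ^ in2
At in0=0, in1=0, in2=0: circuit gives 1, formula gives 0.

No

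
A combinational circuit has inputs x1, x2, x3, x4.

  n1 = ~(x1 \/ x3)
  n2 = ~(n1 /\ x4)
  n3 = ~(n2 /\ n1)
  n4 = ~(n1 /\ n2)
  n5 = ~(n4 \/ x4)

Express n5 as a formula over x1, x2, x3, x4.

n1 = ~(x1 \/ x3)
n2 = ~(n1 /\ x4) = ~((~(x1 \/ x3)) /\ x4)
n4 = ~(n1 /\ n2) = ~((~(x1 \/ x3)) /\ (~((~(x1 \/ x3)) /\ x4)))
n5 = ~(n4 \/ x4) = ~((~((~(x1 \/ x3)) /\ (~((~(x1 \/ x3)) /\ x4)))) \/ x4)

~((~((~(x1 \/ x3)) /\ (~((~(x1 \/ x3)) /\ x4)))) \/ x4)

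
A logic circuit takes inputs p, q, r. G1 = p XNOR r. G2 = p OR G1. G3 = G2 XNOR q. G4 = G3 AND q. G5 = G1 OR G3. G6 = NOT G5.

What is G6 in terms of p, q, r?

G1 = p XNOR r
G2 = p OR G1 = p OR (p XNOR r)
G3 = G2 XNOR q = (p OR (p XNOR r)) XNOR q
G5 = G1 OR G3 = (p XNOR r) OR ((p OR (p XNOR r)) XNOR q)
G6 = NOT G5 = NOT ((p XNOR r) OR ((p OR (p XNOR r)) XNOR q))

NOT ((p XNOR r) OR ((p OR (p XNOR r)) XNOR q))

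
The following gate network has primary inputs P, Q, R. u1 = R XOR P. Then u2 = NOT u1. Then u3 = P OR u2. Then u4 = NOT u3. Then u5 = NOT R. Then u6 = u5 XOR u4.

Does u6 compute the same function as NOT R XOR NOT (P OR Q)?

u1 = R XOR P
u2 = NOT u1 = NOT (R XOR P)
u3 = P OR u2 = P OR NOT (R XOR P)
u4 = NOT u3 = NOT (P OR NOT (R XOR P))
u5 = NOT R
u6 = u5 XOR u4 = NOT R XOR NOT (P OR NOT (R XOR P))
At P=0, Q=0, R=0: circuit gives 1, formula gives 0.

No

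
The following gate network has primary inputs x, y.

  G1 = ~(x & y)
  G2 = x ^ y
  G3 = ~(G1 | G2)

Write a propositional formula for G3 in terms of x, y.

~((~(x & y)) | (x ^ y))

G1 = ~(x & y)
G2 = x ^ y
G3 = ~(G1 | G2) = ~((~(x & y)) | (x ^ y))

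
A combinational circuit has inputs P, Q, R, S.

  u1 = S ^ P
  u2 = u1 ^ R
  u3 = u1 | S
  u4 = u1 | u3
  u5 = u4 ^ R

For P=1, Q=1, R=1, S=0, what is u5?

u1 = 0 ^ 1 = 1
u3 = 1 | 0 = 1
u4 = 1 | 1 = 1
u5 = 1 ^ 1 = 0

0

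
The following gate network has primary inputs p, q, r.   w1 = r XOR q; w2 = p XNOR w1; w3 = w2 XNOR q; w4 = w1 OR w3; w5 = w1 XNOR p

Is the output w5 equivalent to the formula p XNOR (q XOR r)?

Yes

w1 = r XOR q
w5 = w1 XNOR p = (r XOR q) XNOR p
At p=0, q=0, r=1: circuit gives 0, formula gives 0.
At p=0, q=0, r=0: circuit gives 1, formula gives 1.
Agrees on all 8 inputs.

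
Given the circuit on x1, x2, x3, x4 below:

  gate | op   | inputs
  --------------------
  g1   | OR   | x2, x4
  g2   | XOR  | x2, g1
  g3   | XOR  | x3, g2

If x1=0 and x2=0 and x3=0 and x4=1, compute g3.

1

g1 = 0 OR 1 = 1
g2 = 0 XOR 1 = 1
g3 = 0 XOR 1 = 1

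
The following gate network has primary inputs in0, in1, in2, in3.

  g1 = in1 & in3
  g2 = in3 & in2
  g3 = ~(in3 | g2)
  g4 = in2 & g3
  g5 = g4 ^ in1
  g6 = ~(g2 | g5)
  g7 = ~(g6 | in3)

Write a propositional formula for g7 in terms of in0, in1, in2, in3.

g2 = in3 & in2
g3 = ~(in3 | g2) = ~(in3 | (in3 & in2))
g4 = in2 & g3 = in2 & (~(in3 | (in3 & in2)))
g5 = g4 ^ in1 = (in2 & (~(in3 | (in3 & in2)))) ^ in1
g6 = ~(g2 | g5) = ~((in3 & in2) | ((in2 & (~(in3 | (in3 & in2)))) ^ in1))
g7 = ~(g6 | in3) = ~((~((in3 & in2) | ((in2 & (~(in3 | (in3 & in2)))) ^ in1))) | in3)

~((~((in3 & in2) | ((in2 & (~(in3 | (in3 & in2)))) ^ in1))) | in3)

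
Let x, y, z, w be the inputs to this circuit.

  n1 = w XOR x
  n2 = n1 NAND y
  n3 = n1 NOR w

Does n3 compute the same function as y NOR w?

No

n1 = w XOR x
n3 = n1 NOR w = (w XOR x) NOR w
At x=0, y=1, z=0, w=0: circuit gives 1, formula gives 0.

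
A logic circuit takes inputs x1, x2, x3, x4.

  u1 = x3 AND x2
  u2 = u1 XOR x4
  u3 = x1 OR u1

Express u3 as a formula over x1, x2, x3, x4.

x1 OR (x3 AND x2)

u1 = x3 AND x2
u3 = x1 OR u1 = x1 OR (x3 AND x2)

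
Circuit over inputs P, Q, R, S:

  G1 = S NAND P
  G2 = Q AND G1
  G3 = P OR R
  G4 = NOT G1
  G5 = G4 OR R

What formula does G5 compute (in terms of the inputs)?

NOT (S NAND P) OR R

G1 = S NAND P
G4 = NOT G1 = NOT (S NAND P)
G5 = G4 OR R = NOT (S NAND P) OR R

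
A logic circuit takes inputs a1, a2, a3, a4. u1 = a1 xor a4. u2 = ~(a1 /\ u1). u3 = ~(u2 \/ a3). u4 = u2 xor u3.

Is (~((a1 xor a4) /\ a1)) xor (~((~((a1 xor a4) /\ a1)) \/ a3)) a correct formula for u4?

Yes

u1 = a1 xor a4
u2 = ~(a1 /\ u1) = ~(a1 /\ (a1 xor a4))
u3 = ~(u2 \/ a3) = ~((~(a1 /\ (a1 xor a4))) \/ a3)
u4 = u2 xor u3 = (~(a1 /\ (a1 xor a4))) xor (~((~(a1 /\ (a1 xor a4))) \/ a3))
At a1=1, a2=0, a3=1, a4=0: circuit gives 0, formula gives 0.
At a1=0, a2=0, a3=0, a4=0: circuit gives 1, formula gives 1.
Agrees on all 16 inputs.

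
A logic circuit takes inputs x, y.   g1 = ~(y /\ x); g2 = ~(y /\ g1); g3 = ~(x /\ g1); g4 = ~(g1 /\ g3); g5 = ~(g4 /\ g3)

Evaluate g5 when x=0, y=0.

1

g1 = ~(0 /\ 0) = 1
g3 = ~(0 /\ 1) = 1
g4 = ~(1 /\ 1) = 0
g5 = ~(0 /\ 1) = 1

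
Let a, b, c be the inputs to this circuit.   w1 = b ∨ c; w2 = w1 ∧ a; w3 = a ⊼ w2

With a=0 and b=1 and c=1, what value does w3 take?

1

w1 = 1 ∨ 1 = 1
w2 = 1 ∧ 0 = 0
w3 = 0 ⊼ 0 = 1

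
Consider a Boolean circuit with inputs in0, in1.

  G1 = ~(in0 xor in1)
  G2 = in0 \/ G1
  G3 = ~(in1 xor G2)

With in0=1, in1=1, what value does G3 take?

G1 = ~(1 xor 1) = 1
G2 = 1 \/ 1 = 1
G3 = ~(1 xor 1) = 1

1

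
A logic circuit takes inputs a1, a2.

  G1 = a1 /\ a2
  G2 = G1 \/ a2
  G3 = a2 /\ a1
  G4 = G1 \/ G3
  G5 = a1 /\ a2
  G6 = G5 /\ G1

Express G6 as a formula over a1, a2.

G1 = a1 /\ a2
G5 = a1 /\ a2
G6 = G5 /\ G1 = (a1 /\ a2) /\ (a1 /\ a2)

(a1 /\ a2) /\ (a1 /\ a2)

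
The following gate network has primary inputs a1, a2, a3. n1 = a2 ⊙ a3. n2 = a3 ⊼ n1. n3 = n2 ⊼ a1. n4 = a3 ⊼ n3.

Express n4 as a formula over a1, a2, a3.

n1 = a2 ⊙ a3
n2 = a3 ⊼ n1 = a3 ⊼ (a2 ⊙ a3)
n3 = n2 ⊼ a1 = (a3 ⊼ (a2 ⊙ a3)) ⊼ a1
n4 = a3 ⊼ n3 = a3 ⊼ ((a3 ⊼ (a2 ⊙ a3)) ⊼ a1)

a3 ⊼ ((a3 ⊼ (a2 ⊙ a3)) ⊼ a1)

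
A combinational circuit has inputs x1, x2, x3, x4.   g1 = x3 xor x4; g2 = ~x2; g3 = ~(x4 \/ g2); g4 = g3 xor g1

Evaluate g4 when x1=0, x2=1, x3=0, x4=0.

g1 = 0 xor 0 = 0
g2 = ~1 = 0
g3 = ~(0 \/ 0) = 1
g4 = 1 xor 0 = 1

1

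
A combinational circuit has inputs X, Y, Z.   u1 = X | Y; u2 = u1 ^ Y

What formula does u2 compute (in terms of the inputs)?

(X | Y) ^ Y

u1 = X | Y
u2 = u1 ^ Y = (X | Y) ^ Y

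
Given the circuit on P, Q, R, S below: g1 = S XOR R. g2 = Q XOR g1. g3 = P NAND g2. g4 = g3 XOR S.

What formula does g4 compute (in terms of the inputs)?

g1 = S XOR R
g2 = Q XOR g1 = Q XOR (S XOR R)
g3 = P NAND g2 = P NAND (Q XOR (S XOR R))
g4 = g3 XOR S = (P NAND (Q XOR (S XOR R))) XOR S

(P NAND (Q XOR (S XOR R))) XOR S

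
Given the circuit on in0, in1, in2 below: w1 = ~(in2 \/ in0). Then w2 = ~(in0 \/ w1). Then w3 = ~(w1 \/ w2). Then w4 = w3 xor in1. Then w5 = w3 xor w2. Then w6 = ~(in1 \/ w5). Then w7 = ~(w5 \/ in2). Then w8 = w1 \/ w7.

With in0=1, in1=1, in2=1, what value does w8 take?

w1 = ~(1 \/ 1) = 0
w2 = ~(1 \/ 0) = 0
w3 = ~(0 \/ 0) = 1
w5 = 1 xor 0 = 1
w7 = ~(1 \/ 1) = 0
w8 = 0 \/ 0 = 0

0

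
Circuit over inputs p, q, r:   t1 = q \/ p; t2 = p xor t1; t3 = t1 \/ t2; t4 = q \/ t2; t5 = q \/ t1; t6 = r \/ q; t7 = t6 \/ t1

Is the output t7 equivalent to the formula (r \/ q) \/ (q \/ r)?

No

t1 = q \/ p
t6 = r \/ q
t7 = t6 \/ t1 = (r \/ q) \/ (q \/ p)
At p=1, q=0, r=0: circuit gives 1, formula gives 0.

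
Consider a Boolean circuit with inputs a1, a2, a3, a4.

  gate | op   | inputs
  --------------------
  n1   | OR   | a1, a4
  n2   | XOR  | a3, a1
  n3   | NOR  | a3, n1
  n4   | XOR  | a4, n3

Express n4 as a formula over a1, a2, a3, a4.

n1 = a1 OR a4
n3 = a3 NOR n1 = a3 NOR (a1 OR a4)
n4 = a4 XOR n3 = a4 XOR (a3 NOR (a1 OR a4))

a4 XOR (a3 NOR (a1 OR a4))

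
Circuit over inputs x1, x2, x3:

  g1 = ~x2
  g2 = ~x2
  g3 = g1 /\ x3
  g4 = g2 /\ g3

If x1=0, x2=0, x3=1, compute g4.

1

g1 = ~0 = 1
g2 = ~0 = 1
g3 = 1 /\ 1 = 1
g4 = 1 /\ 1 = 1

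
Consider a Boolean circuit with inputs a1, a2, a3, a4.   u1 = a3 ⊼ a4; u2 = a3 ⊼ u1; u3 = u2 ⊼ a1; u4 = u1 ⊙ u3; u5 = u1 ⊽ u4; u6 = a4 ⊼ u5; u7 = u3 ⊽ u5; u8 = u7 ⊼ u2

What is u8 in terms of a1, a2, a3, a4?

u1 = a3 ⊼ a4
u2 = a3 ⊼ u1 = a3 ⊼ (a3 ⊼ a4)
u3 = u2 ⊼ a1 = (a3 ⊼ (a3 ⊼ a4)) ⊼ a1
u4 = u1 ⊙ u3 = (a3 ⊼ a4) ⊙ ((a3 ⊼ (a3 ⊼ a4)) ⊼ a1)
u5 = u1 ⊽ u4 = (a3 ⊼ a4) ⊽ ((a3 ⊼ a4) ⊙ ((a3 ⊼ (a3 ⊼ a4)) ⊼ a1))
u7 = u3 ⊽ u5 = ((a3 ⊼ (a3 ⊼ a4)) ⊼ a1) ⊽ ((a3 ⊼ a4) ⊽ ((a3 ⊼ a4) ⊙ ((a3 ⊼ (a3 ⊼ a4)) ⊼ a1)))
u8 = u7 ⊼ u2 = (((a3 ⊼ (a3 ⊼ a4)) ⊼ a1) ⊽ ((a3 ⊼ a4) ⊽ ((a3 ⊼ a4) ⊙ ((a3 ⊼ (a3 ⊼ a4)) ⊼ a1)))) ⊼ (a3 ⊼ (a3 ⊼ a4))

(((a3 ⊼ (a3 ⊼ a4)) ⊼ a1) ⊽ ((a3 ⊼ a4) ⊽ ((a3 ⊼ a4) ⊙ ((a3 ⊼ (a3 ⊼ a4)) ⊼ a1)))) ⊼ (a3 ⊼ (a3 ⊼ a4))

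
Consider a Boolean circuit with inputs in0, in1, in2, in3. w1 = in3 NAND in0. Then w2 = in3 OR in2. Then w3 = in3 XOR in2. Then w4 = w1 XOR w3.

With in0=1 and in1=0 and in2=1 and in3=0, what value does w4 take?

0

w1 = 0 NAND 1 = 1
w3 = 0 XOR 1 = 1
w4 = 1 XOR 1 = 0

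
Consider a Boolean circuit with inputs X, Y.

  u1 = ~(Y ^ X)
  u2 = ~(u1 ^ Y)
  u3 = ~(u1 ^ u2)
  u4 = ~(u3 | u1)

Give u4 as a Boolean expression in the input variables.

u1 = ~(Y ^ X)
u2 = ~(u1 ^ Y) = ~((~(Y ^ X)) ^ Y)
u3 = ~(u1 ^ u2) = ~((~(Y ^ X)) ^ (~((~(Y ^ X)) ^ Y)))
u4 = ~(u3 | u1) = ~((~((~(Y ^ X)) ^ (~((~(Y ^ X)) ^ Y)))) | (~(Y ^ X)))

~((~((~(Y ^ X)) ^ (~((~(Y ^ X)) ^ Y)))) | (~(Y ^ X)))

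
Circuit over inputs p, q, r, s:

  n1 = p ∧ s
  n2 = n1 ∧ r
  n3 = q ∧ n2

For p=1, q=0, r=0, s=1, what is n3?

0

n1 = 1 ∧ 1 = 1
n2 = 1 ∧ 0 = 0
n3 = 0 ∧ 0 = 0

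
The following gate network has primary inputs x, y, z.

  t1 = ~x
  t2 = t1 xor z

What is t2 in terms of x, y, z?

~x xor z

t1 = ~x
t2 = t1 xor z = ~x xor z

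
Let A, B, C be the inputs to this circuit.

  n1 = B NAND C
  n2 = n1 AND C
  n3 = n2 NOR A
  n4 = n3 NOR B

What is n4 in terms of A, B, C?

(((B NAND C) AND C) NOR A) NOR B

n1 = B NAND C
n2 = n1 AND C = (B NAND C) AND C
n3 = n2 NOR A = ((B NAND C) AND C) NOR A
n4 = n3 NOR B = (((B NAND C) AND C) NOR A) NOR B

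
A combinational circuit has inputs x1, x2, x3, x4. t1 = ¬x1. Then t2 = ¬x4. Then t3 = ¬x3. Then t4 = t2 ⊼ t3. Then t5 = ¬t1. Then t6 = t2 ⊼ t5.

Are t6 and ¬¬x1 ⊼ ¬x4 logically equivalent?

t1 = ¬x1
t2 = ¬x4
t5 = ¬t1 = ¬¬x1
t6 = t2 ⊼ t5 = ¬x4 ⊼ ¬¬x1
At x1=1, x2=0, x3=0, x4=0: circuit gives 0, formula gives 0.
At x1=0, x2=0, x3=0, x4=0: circuit gives 1, formula gives 1.
Agrees on all 16 inputs.

Yes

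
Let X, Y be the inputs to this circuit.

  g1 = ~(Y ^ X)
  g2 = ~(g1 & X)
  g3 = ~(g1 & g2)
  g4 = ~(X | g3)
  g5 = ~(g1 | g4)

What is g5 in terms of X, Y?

g1 = ~(Y ^ X)
g2 = ~(g1 & X) = ~((~(Y ^ X)) & X)
g3 = ~(g1 & g2) = ~((~(Y ^ X)) & (~((~(Y ^ X)) & X)))
g4 = ~(X | g3) = ~(X | (~((~(Y ^ X)) & (~((~(Y ^ X)) & X)))))
g5 = ~(g1 | g4) = ~((~(Y ^ X)) | (~(X | (~((~(Y ^ X)) & (~((~(Y ^ X)) & X)))))))

~((~(Y ^ X)) | (~(X | (~((~(Y ^ X)) & (~((~(Y ^ X)) & X)))))))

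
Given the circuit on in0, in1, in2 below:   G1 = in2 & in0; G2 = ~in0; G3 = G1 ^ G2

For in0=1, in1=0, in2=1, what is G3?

1

G1 = 1 & 1 = 1
G2 = ~1 = 0
G3 = 1 ^ 0 = 1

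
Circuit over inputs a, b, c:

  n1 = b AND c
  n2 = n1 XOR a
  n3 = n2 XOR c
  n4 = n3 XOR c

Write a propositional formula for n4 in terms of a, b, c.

(((b AND c) XOR a) XOR c) XOR c

n1 = b AND c
n2 = n1 XOR a = (b AND c) XOR a
n3 = n2 XOR c = ((b AND c) XOR a) XOR c
n4 = n3 XOR c = (((b AND c) XOR a) XOR c) XOR c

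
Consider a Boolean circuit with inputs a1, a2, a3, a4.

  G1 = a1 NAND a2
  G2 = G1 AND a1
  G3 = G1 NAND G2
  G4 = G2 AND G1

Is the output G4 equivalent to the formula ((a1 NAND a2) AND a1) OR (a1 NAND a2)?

G1 = a1 NAND a2
G2 = G1 AND a1 = (a1 NAND a2) AND a1
G4 = G2 AND G1 = ((a1 NAND a2) AND a1) AND (a1 NAND a2)
At a1=0, a2=0, a3=0, a4=0: circuit gives 0, formula gives 1.

No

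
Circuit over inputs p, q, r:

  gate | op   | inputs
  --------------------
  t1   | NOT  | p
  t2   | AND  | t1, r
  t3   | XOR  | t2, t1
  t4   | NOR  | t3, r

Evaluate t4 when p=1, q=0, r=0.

1

t1 = NOT 1 = 0
t2 = 0 AND 0 = 0
t3 = 0 XOR 0 = 0
t4 = 0 NOR 0 = 1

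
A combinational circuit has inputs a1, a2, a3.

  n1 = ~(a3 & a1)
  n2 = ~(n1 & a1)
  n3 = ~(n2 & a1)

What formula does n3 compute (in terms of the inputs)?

~((~((~(a3 & a1)) & a1)) & a1)

n1 = ~(a3 & a1)
n2 = ~(n1 & a1) = ~((~(a3 & a1)) & a1)
n3 = ~(n2 & a1) = ~((~((~(a3 & a1)) & a1)) & a1)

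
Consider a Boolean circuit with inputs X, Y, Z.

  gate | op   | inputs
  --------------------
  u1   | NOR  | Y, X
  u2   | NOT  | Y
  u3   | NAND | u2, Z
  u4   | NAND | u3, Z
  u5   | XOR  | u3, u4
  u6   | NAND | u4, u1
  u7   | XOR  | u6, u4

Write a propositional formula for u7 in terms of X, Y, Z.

u1 = Y NOR X
u2 = NOT Y
u3 = u2 NAND Z = NOT Y NAND Z
u4 = u3 NAND Z = (NOT Y NAND Z) NAND Z
u6 = u4 NAND u1 = ((NOT Y NAND Z) NAND Z) NAND (Y NOR X)
u7 = u6 XOR u4 = (((NOT Y NAND Z) NAND Z) NAND (Y NOR X)) XOR ((NOT Y NAND Z) NAND Z)

(((NOT Y NAND Z) NAND Z) NAND (Y NOR X)) XOR ((NOT Y NAND Z) NAND Z)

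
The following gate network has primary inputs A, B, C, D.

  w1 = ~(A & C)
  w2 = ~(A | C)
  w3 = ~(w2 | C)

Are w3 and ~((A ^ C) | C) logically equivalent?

No

w2 = ~(A | C)
w3 = ~(w2 | C) = ~((~(A | C)) | C)
At A=0, B=0, C=0, D=0: circuit gives 0, formula gives 1.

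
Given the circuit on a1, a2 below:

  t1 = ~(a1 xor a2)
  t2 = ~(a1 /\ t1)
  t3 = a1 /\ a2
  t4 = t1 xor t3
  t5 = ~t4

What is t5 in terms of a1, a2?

~((~(a1 xor a2)) xor (a1 /\ a2))

t1 = ~(a1 xor a2)
t3 = a1 /\ a2
t4 = t1 xor t3 = (~(a1 xor a2)) xor (a1 /\ a2)
t5 = ~t4 = ~((~(a1 xor a2)) xor (a1 /\ a2))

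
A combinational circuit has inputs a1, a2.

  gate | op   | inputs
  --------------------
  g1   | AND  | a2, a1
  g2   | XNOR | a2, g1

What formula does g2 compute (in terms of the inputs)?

g1 = a2 AND a1
g2 = a2 XNOR g1 = a2 XNOR (a2 AND a1)

a2 XNOR (a2 AND a1)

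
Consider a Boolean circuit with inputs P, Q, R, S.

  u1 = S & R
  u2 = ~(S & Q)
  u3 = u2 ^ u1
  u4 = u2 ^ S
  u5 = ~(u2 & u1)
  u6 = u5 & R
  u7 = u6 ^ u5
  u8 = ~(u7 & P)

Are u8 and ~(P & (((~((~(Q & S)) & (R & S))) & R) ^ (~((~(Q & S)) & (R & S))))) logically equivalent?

Yes

u1 = S & R
u2 = ~(S & Q)
u5 = ~(u2 & u1) = ~((~(S & Q)) & (S & R))
u6 = u5 & R = (~((~(S & Q)) & (S & R))) & R
u7 = u6 ^ u5 = ((~((~(S & Q)) & (S & R))) & R) ^ (~((~(S & Q)) & (S & R)))
u8 = ~(u7 & P) = ~((((~((~(S & Q)) & (S & R))) & R) ^ (~((~(S & Q)) & (S & R)))) & P)
At P=1, Q=0, R=0, S=0: circuit gives 0, formula gives 0.
At P=0, Q=0, R=0, S=0: circuit gives 1, formula gives 1.
Agrees on all 16 inputs.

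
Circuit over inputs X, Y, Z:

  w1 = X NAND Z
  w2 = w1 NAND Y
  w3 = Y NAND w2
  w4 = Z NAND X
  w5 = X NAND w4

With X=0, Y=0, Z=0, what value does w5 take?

1

w4 = 0 NAND 0 = 1
w5 = 0 NAND 1 = 1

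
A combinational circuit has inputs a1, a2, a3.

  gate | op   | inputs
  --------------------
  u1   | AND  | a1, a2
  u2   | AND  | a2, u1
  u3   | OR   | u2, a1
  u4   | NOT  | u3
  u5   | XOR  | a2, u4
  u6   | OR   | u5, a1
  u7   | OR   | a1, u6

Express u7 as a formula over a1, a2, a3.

u1 = a1 AND a2
u2 = a2 AND u1 = a2 AND (a1 AND a2)
u3 = u2 OR a1 = (a2 AND (a1 AND a2)) OR a1
u4 = NOT u3 = NOT ((a2 AND (a1 AND a2)) OR a1)
u5 = a2 XOR u4 = a2 XOR NOT ((a2 AND (a1 AND a2)) OR a1)
u6 = u5 OR a1 = (a2 XOR NOT ((a2 AND (a1 AND a2)) OR a1)) OR a1
u7 = a1 OR u6 = a1 OR ((a2 XOR NOT ((a2 AND (a1 AND a2)) OR a1)) OR a1)

a1 OR ((a2 XOR NOT ((a2 AND (a1 AND a2)) OR a1)) OR a1)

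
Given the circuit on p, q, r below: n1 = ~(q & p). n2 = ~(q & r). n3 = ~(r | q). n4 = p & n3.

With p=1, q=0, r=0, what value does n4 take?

1

n3 = ~(0 | 0) = 1
n4 = 1 & 1 = 1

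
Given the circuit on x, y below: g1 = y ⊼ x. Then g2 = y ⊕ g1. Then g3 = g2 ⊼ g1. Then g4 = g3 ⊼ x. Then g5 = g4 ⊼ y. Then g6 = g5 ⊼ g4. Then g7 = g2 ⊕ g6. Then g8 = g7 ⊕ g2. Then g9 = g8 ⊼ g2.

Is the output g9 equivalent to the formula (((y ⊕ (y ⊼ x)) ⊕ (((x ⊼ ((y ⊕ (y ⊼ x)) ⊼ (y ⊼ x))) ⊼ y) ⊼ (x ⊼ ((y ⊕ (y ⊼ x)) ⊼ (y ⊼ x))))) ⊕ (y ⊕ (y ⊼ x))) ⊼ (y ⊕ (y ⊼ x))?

Yes

g1 = y ⊼ x
g2 = y ⊕ g1 = y ⊕ (y ⊼ x)
g3 = g2 ⊼ g1 = (y ⊕ (y ⊼ x)) ⊼ (y ⊼ x)
g4 = g3 ⊼ x = ((y ⊕ (y ⊼ x)) ⊼ (y ⊼ x)) ⊼ x
g5 = g4 ⊼ y = (((y ⊕ (y ⊼ x)) ⊼ (y ⊼ x)) ⊼ x) ⊼ y
g6 = g5 ⊼ g4 = ((((y ⊕ (y ⊼ x)) ⊼ (y ⊼ x)) ⊼ x) ⊼ y) ⊼ (((y ⊕ (y ⊼ x)) ⊼ (y ⊼ x)) ⊼ x)
g7 = g2 ⊕ g6 = (y ⊕ (y ⊼ x)) ⊕ (((((y ⊕ (y ⊼ x)) ⊼ (y ⊼ x)) ⊼ x) ⊼ y) ⊼ (((y ⊕ (y ⊼ x)) ⊼ (y ⊼ x)) ⊼ x))
g8 = g7 ⊕ g2 = ((y ⊕ (y ⊼ x)) ⊕ (((((y ⊕ (y ⊼ x)) ⊼ (y ⊼ x)) ⊼ x) ⊼ y) ⊼ (((y ⊕ (y ⊼ x)) ⊼ (y ⊼ x)) ⊼ x))) ⊕ (y ⊕ (y ⊼ x))
g9 = g8 ⊼ g2 = (((y ⊕ (y ⊼ x)) ⊕ (((((y ⊕ (y ⊼ x)) ⊼ (y ⊼ x)) ⊼ x) ⊼ y) ⊼ (((y ⊕ (y ⊼ x)) ⊼ (y ⊼ x)) ⊼ x))) ⊕ (y ⊕ (y ⊼ x))) ⊼ (y ⊕ (y ⊼ x))
At x=1, y=1: circuit gives 0, formula gives 0.
At x=0, y=0: circuit gives 1, formula gives 1.
Agrees on all 4 inputs.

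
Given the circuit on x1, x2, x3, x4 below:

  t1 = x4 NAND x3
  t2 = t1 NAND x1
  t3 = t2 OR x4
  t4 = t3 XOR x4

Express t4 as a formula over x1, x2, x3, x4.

t1 = x4 NAND x3
t2 = t1 NAND x1 = (x4 NAND x3) NAND x1
t3 = t2 OR x4 = ((x4 NAND x3) NAND x1) OR x4
t4 = t3 XOR x4 = (((x4 NAND x3) NAND x1) OR x4) XOR x4

(((x4 NAND x3) NAND x1) OR x4) XOR x4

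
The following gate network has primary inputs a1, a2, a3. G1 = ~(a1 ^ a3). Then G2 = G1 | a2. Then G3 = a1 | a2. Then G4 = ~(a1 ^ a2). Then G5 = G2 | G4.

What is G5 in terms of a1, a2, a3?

((~(a1 ^ a3)) | a2) | (~(a1 ^ a2))

G1 = ~(a1 ^ a3)
G2 = G1 | a2 = (~(a1 ^ a3)) | a2
G4 = ~(a1 ^ a2)
G5 = G2 | G4 = ((~(a1 ^ a3)) | a2) | (~(a1 ^ a2))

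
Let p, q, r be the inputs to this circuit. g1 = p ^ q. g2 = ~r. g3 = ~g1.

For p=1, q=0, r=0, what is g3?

0

g1 = 1 ^ 0 = 1
g3 = ~1 = 0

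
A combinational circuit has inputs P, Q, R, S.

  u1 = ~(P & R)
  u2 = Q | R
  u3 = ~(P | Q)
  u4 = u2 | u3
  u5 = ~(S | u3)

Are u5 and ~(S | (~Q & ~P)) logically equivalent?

u3 = ~(P | Q)
u5 = ~(S | u3) = ~(S | (~(P | Q)))
At P=0, Q=0, R=0, S=0: circuit gives 0, formula gives 0.
At P=0, Q=1, R=0, S=0: circuit gives 1, formula gives 1.
Agrees on all 16 inputs.

Yes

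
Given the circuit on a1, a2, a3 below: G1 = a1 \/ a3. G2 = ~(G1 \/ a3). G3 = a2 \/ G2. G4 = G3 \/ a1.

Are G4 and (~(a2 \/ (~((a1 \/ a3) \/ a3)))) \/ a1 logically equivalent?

No

G1 = a1 \/ a3
G2 = ~(G1 \/ a3) = ~((a1 \/ a3) \/ a3)
G3 = a2 \/ G2 = a2 \/ (~((a1 \/ a3) \/ a3))
G4 = G3 \/ a1 = (a2 \/ (~((a1 \/ a3) \/ a3))) \/ a1
At a1=0, a2=0, a3=0: circuit gives 1, formula gives 0.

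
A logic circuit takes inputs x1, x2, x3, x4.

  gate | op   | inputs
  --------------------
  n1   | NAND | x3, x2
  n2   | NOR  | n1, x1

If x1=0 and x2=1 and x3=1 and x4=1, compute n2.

1

n1 = 1 NAND 1 = 0
n2 = 0 NOR 0 = 1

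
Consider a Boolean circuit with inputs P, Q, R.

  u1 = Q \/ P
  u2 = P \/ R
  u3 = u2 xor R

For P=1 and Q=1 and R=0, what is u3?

1

u2 = 1 \/ 0 = 1
u3 = 1 xor 0 = 1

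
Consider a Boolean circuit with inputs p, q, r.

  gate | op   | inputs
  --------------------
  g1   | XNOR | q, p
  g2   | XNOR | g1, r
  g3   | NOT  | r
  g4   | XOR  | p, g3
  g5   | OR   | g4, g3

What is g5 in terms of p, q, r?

(p XOR NOT r) OR NOT r

g3 = NOT r
g4 = p XOR g3 = p XOR NOT r
g5 = g4 OR g3 = (p XOR NOT r) OR NOT r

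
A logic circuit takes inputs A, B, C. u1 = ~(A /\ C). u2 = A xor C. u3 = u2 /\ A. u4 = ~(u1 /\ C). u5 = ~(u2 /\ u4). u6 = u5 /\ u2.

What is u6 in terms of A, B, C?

u1 = ~(A /\ C)
u2 = A xor C
u4 = ~(u1 /\ C) = ~((~(A /\ C)) /\ C)
u5 = ~(u2 /\ u4) = ~((A xor C) /\ (~((~(A /\ C)) /\ C)))
u6 = u5 /\ u2 = (~((A xor C) /\ (~((~(A /\ C)) /\ C)))) /\ (A xor C)

(~((A xor C) /\ (~((~(A /\ C)) /\ C)))) /\ (A xor C)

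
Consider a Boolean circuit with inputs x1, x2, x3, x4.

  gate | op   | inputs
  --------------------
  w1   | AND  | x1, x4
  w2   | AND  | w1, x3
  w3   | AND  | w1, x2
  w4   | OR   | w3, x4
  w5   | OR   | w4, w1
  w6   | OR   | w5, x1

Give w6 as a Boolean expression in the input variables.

w1 = x1 AND x4
w3 = w1 AND x2 = (x1 AND x4) AND x2
w4 = w3 OR x4 = ((x1 AND x4) AND x2) OR x4
w5 = w4 OR w1 = (((x1 AND x4) AND x2) OR x4) OR (x1 AND x4)
w6 = w5 OR x1 = ((((x1 AND x4) AND x2) OR x4) OR (x1 AND x4)) OR x1

((((x1 AND x4) AND x2) OR x4) OR (x1 AND x4)) OR x1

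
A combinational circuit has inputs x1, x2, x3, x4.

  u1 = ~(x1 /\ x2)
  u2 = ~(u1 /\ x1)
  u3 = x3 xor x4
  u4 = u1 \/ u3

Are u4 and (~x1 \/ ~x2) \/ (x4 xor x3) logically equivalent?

Yes

u1 = ~(x1 /\ x2)
u3 = x3 xor x4
u4 = u1 \/ u3 = (~(x1 /\ x2)) \/ (x3 xor x4)
At x1=1, x2=1, x3=0, x4=0: circuit gives 0, formula gives 0.
At x1=0, x2=0, x3=0, x4=0: circuit gives 1, formula gives 1.
Agrees on all 16 inputs.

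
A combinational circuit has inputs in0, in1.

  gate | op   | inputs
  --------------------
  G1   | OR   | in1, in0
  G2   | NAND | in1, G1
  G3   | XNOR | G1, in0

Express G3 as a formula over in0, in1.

G1 = in1 OR in0
G3 = G1 XNOR in0 = (in1 OR in0) XNOR in0

(in1 OR in0) XNOR in0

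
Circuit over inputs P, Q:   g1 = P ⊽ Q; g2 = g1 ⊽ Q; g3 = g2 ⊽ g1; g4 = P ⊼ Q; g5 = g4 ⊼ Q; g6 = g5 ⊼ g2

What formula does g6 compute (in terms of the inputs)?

((P ⊼ Q) ⊼ Q) ⊼ ((P ⊽ Q) ⊽ Q)

g1 = P ⊽ Q
g2 = g1 ⊽ Q = (P ⊽ Q) ⊽ Q
g4 = P ⊼ Q
g5 = g4 ⊼ Q = (P ⊼ Q) ⊼ Q
g6 = g5 ⊼ g2 = ((P ⊼ Q) ⊼ Q) ⊼ ((P ⊽ Q) ⊽ Q)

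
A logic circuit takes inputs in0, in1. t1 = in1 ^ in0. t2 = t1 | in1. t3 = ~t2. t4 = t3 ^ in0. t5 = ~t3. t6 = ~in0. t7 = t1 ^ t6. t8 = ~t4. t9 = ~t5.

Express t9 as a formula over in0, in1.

t1 = in1 ^ in0
t2 = t1 | in1 = (in1 ^ in0) | in1
t3 = ~t2 = ~((in1 ^ in0) | in1)
t5 = ~t3 = ~~((in1 ^ in0) | in1)
t9 = ~t5 = ~~~((in1 ^ in0) | in1)

~~~((in1 ^ in0) | in1)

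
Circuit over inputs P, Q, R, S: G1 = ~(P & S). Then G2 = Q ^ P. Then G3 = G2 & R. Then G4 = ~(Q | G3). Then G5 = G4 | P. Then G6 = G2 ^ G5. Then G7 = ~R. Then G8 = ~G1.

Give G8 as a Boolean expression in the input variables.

~(~(P & S))

G1 = ~(P & S)
G8 = ~G1 = ~(~(P & S))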